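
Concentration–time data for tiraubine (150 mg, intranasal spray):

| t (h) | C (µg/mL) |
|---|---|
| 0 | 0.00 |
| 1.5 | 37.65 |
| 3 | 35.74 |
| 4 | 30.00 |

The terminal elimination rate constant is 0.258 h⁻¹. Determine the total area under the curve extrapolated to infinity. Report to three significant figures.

AUC = 232 µg/mL·h

Trapezoidal AUC_0→4:
  [0→1.5]: (0.00+37.65)/2 × 1.5 = 28.2375
  [1.5→3]: (37.65+35.74)/2 × 1.5 = 55.0425
  [3→4]: (35.74+30.00)/2 × 1 = 32.87
  Sum = 116.15 µg/mL·h
Extrapolated tail: C_last / k_e = 30.00 / 0.258 = 116.279
AUC_0→∞ = 116.15 + 116.279 = 232.429 µg/mL·h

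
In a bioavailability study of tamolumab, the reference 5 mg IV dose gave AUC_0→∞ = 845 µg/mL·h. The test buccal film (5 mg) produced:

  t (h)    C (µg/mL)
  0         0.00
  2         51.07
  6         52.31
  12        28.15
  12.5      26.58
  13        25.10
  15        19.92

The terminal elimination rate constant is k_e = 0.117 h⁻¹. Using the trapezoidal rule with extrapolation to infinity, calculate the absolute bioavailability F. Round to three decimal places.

F = 0.877

Trapezoidal AUC_0→15 (buccal film):
  [0→2]: (0.00+51.07)/2 × 2 = 51.07
  [2→6]: (51.07+52.31)/2 × 4 = 206.76
  [6→12]: (52.31+28.15)/2 × 6 = 241.38
  [12→12.5]: (28.15+26.58)/2 × 0.5 = 13.6825
  [12.5→13]: (26.58+25.10)/2 × 0.5 = 12.92
  [13→15]: (25.10+19.92)/2 × 2 = 45.02
  Sum = 570.8325 µg/mL·h
Tail: C_last/k_e = 19.92/0.117 = 170.256
AUC_0→∞ (buccal film) = 570.8325 + 170.256 = 741.0885 µg/mL·h
F = (AUC_ev/D_ev)/(AUC_iv/D_iv) = (741.0885/5)/(845/5) = 148.2177/169 = 0.8770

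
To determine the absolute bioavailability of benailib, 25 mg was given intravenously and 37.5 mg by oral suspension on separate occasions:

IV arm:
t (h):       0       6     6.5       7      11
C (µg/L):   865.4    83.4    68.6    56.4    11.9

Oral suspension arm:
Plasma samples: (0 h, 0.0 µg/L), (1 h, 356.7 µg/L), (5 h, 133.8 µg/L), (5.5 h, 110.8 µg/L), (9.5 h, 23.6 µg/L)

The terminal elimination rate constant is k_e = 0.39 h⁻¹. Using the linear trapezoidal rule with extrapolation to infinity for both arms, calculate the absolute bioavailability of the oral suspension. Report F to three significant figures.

Trapezoidal AUC_0→11 (IV):
  [0→6]: (865.4+83.4)/2 × 6 = 2846.4
  [6→6.5]: (83.4+68.6)/2 × 0.5 = 38.0
  [6.5→7]: (68.6+56.4)/2 × 0.5 = 31.25
  [7→11]: (56.4+11.9)/2 × 4 = 136.6
  Sum = 3052.25 µg/L·h
IV tail: 11.9/0.39 = 30.513; AUC_iv,0→∞ = 3052.25 + 30.513 = 3082.763 µg/L·h
Trapezoidal AUC_0→9.5 (oral suspension):
  [0→1]: (0.0+356.7)/2 × 1 = 178.35
  [1→5]: (356.7+133.8)/2 × 4 = 981.0
  [5→5.5]: (133.8+110.8)/2 × 0.5 = 61.15
  [5.5→9.5]: (110.8+23.6)/2 × 4 = 268.8
  Sum = 1489.3 µg/L·h
oral suspension tail: 23.6/0.39 = 60.513; AUC_ev,0→∞ = 1489.3 + 60.513 = 1549.813 µg/L·h
F = (AUC_ev/D_ev)/(AUC_iv/D_iv) = (1549.813/37.5)/(3082.763/25) = 41.3283/123.31052 = 0.3352

F = 0.335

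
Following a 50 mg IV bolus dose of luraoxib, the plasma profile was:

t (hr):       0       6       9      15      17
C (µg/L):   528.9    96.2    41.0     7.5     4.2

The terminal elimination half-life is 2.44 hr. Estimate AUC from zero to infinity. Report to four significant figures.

Trapezoidal AUC_0→17:
  [0→6]: (528.9+96.2)/2 × 6 = 1875.3
  [6→9]: (96.2+41.0)/2 × 3 = 205.8
  [9→15]: (41.0+7.5)/2 × 6 = 145.5
  [15→17]: (7.5+4.2)/2 × 2 = 11.7
  Sum = 2238.3 µg/L·hr
k_e = ln2 / t½ = 0.693147 / 2.44 = 0.2841 hr^-1
Extrapolated tail: C_last / k_e = 4.2 / 0.2841 = 14.784
AUC_0→∞ = 2238.3 + 14.784 = 2253.084 µg/L·hr

AUC = 2253 µg/L·hr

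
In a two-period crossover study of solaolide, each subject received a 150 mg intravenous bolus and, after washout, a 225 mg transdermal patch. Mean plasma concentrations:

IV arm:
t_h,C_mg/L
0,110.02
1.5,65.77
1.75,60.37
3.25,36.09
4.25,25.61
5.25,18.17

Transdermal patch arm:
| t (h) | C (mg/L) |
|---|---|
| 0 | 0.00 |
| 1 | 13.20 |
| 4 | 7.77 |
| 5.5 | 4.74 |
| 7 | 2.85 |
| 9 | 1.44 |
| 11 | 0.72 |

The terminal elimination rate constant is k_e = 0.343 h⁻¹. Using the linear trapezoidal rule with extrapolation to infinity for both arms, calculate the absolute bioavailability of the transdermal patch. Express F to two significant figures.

Trapezoidal AUC_0→5.25 (IV):
  [0→1.5]: (110.02+65.77)/2 × 1.5 = 131.8425
  [1.5→1.75]: (65.77+60.37)/2 × 0.25 = 15.7675
  [1.75→3.25]: (60.37+36.09)/2 × 1.5 = 72.345
  [3.25→4.25]: (36.09+25.61)/2 × 1 = 30.85
  [4.25→5.25]: (25.61+18.17)/2 × 1 = 21.89
  Sum = 272.695 mg/L·h
IV tail: 18.17/0.343 = 52.974; AUC_iv,0→∞ = 272.695 + 52.974 = 325.669 mg/L·h
Trapezoidal AUC_0→11 (transdermal patch):
  [0→1]: (0.00+13.20)/2 × 1 = 6.6
  [1→4]: (13.20+7.77)/2 × 3 = 31.455
  [4→5.5]: (7.77+4.74)/2 × 1.5 = 9.3825
  [5.5→7]: (4.74+2.85)/2 × 1.5 = 5.6925
  [7→9]: (2.85+1.44)/2 × 2 = 4.29
  [9→11]: (1.44+0.72)/2 × 2 = 2.16
  Sum = 59.58 mg/L·h
transdermal patch tail: 0.72/0.343 = 2.099; AUC_ev,0→∞ = 59.58 + 2.099 = 61.679 mg/L·h
F = (AUC_ev/D_ev)/(AUC_iv/D_iv) = (61.679/225)/(325.669/150) = 0.274129/2.17113 = 0.1263

F = 0.13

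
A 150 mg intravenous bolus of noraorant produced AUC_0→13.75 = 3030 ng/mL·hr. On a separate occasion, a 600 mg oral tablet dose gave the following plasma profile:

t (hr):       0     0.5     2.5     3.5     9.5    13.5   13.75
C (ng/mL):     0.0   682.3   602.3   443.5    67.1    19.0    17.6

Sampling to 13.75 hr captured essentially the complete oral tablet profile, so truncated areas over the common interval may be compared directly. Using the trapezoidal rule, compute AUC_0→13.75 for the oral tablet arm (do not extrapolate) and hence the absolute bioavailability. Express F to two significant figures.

Trapezoidal AUC_0→13.75 (oral tablet):
  [0→0.5]: (0.0+682.3)/2 × 0.5 = 170.575
  [0.5→2.5]: (682.3+602.3)/2 × 2 = 1284.6
  [2.5→3.5]: (602.3+443.5)/2 × 1 = 522.9
  [3.5→9.5]: (443.5+67.1)/2 × 6 = 1531.8
  [9.5→13.5]: (67.1+19.0)/2 × 4 = 172.2
  [13.5→13.75]: (19.0+17.6)/2 × 0.25 = 4.575
  Sum = 3686.65 ng/mL·hr
F = (AUC_ev/D_ev)/(AUC_iv/D_iv) = (3686.65/600)/(3030/150) = 6.14442/20.2 = 0.3042

F = 0.30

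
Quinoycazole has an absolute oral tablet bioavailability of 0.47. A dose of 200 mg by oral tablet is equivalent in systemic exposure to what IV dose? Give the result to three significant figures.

Systemic exposure from an extravascular dose = F × D_ev, so the equivalent IV dose is F × D_ev.
D_iv = F × D_ev = 0.47 × 200 = 94 mg

D_iv = 94.0 mg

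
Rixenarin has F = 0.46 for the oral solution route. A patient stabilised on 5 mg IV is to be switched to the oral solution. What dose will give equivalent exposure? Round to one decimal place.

For equal systemic exposure: F × D_ev = D_iv
D_ev = D_iv / F = 5 / 0.46 = 10.8696 mg

D_oral = 10.9 mg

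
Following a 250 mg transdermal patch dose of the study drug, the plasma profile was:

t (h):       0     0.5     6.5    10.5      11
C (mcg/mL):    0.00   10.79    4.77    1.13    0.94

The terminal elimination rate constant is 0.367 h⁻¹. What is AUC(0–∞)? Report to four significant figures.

Trapezoidal AUC_0→11:
  [0→0.5]: (0.00+10.79)/2 × 0.5 = 2.6975
  [0.5→6.5]: (10.79+4.77)/2 × 6 = 46.68
  [6.5→10.5]: (4.77+1.13)/2 × 4 = 11.8
  [10.5→11]: (1.13+0.94)/2 × 0.5 = 0.5175
  Sum = 61.695 mcg/mL·h
Extrapolated tail: C_last / k_e = 0.94 / 0.367 = 2.561
AUC_0→∞ = 61.695 + 2.561 = 64.256 mcg/mL·h

AUC = 64.26 mcg/mL·h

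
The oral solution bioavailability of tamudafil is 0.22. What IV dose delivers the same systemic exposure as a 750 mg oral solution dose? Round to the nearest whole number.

D_iv = 165 mg

Systemic exposure from an extravascular dose = F × D_ev, so the equivalent IV dose is F × D_ev.
D_iv = F × D_ev = 0.22 × 750 = 165 mg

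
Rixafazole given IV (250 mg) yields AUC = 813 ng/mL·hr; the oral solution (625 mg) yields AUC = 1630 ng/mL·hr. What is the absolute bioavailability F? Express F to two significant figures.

F = 0.80

F = (AUC_ev / D_ev) / (AUC_iv / D_iv)
  = (1630/625) / (813/250)
  = 2.608 / 3.252 = 0.8020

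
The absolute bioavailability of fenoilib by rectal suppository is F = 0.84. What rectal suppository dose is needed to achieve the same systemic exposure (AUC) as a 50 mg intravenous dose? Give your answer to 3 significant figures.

For equal systemic exposure: F × D_ev = D_iv
D_ev = D_iv / F = 50 / 0.84 = 59.5238 mg

D_rectal = 59.5 mg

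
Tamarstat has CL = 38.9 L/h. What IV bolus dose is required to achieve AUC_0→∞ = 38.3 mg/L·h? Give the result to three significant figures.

Dose = 1490 mg

Dose_iv = CL × AUC_0→∞
     = 38.9 × 38.3 = 1489.87 mg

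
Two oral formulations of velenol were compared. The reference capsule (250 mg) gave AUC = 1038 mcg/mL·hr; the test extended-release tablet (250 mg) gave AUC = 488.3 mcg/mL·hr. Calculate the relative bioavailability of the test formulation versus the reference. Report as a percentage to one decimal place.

F_rel = (AUC_test/D_test) / (AUC_ref/D_ref)
      = (488.3/250) / (1038/250)
      = 1.9532 / 4.152 = 0.4704 = 47.04%

F_rel = 47.0%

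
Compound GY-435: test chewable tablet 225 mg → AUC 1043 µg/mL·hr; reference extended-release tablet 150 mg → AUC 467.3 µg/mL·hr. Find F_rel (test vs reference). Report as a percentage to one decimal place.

F_rel = 148.8%

F_rel = (AUC_test/D_test) / (AUC_ref/D_ref)
      = (1043/225) / (467.3/150)
      = 4.63556 / 3.11533 = 1.4880 = 148.80%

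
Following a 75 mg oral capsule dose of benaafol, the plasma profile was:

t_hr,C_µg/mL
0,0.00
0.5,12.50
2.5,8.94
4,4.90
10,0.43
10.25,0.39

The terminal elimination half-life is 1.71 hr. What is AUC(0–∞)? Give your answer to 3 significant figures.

AUC = 52.0 µg/mL·hr

Trapezoidal AUC_0→10.25:
  [0→0.5]: (0.00+12.50)/2 × 0.5 = 3.125
  [0.5→2.5]: (12.50+8.94)/2 × 2 = 21.44
  [2.5→4]: (8.94+4.90)/2 × 1.5 = 10.38
  [4→10]: (4.90+0.43)/2 × 6 = 15.99
  [10→10.25]: (0.43+0.39)/2 × 0.25 = 0.1025
  Sum = 51.0375 µg/mL·hr
k_e = ln2 / t½ = 0.693147 / 1.71 = 0.4053 hr^-1
Extrapolated tail: C_last / k_e = 0.39 / 0.4053 = 0.962
AUC_0→∞ = 51.0375 + 0.962 = 51.9995 µg/mL·hr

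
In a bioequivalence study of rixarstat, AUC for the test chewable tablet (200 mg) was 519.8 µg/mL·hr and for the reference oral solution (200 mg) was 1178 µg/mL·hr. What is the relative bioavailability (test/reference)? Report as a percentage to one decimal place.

F_rel = 44.1%

F_rel = (AUC_test/D_test) / (AUC_ref/D_ref)
      = (519.8/200) / (1178/200)
      = 2.599 / 5.89 = 0.4413 = 44.13%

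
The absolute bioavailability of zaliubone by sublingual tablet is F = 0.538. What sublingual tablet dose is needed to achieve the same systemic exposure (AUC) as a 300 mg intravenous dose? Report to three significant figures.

D_sublingual = 558 mg

For equal systemic exposure: F × D_ev = D_iv
D_ev = D_iv / F = 300 / 0.538 = 557.621 mg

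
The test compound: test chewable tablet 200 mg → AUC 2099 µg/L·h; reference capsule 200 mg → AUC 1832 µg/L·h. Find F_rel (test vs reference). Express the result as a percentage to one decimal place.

F_rel = (AUC_test/D_test) / (AUC_ref/D_ref)
      = (2099/200) / (1832/200)
      = 10.495 / 9.16 = 1.1457 = 114.57%

F_rel = 114.6%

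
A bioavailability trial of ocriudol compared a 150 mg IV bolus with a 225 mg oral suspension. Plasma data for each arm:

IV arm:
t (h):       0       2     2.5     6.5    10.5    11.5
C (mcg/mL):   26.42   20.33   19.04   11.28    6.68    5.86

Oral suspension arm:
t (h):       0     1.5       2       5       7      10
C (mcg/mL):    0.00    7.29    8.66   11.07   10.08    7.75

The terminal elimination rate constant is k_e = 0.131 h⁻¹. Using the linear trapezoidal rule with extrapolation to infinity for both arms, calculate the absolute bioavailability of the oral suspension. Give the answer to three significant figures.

Trapezoidal AUC_0→11.5 (IV):
  [0→2]: (26.42+20.33)/2 × 2 = 46.75
  [2→2.5]: (20.33+19.04)/2 × 0.5 = 9.8425
  [2.5→6.5]: (19.04+11.28)/2 × 4 = 60.64
  [6.5→10.5]: (11.28+6.68)/2 × 4 = 35.92
  [10.5→11.5]: (6.68+5.86)/2 × 1 = 6.27
  Sum = 159.4225 mcg/mL·h
IV tail: 5.86/0.131 = 44.733; AUC_iv,0→∞ = 159.4225 + 44.733 = 204.1555 mcg/mL·h
Trapezoidal AUC_0→10 (oral suspension):
  [0→1.5]: (0.00+7.29)/2 × 1.5 = 5.4675
  [1.5→2]: (7.29+8.66)/2 × 0.5 = 3.9875
  [2→5]: (8.66+11.07)/2 × 3 = 29.595
  [5→7]: (11.07+10.08)/2 × 2 = 21.15
  [7→10]: (10.08+7.75)/2 × 3 = 26.745
  Sum = 86.945 mcg/mL·h
oral suspension tail: 7.75/0.131 = 59.160; AUC_ev,0→∞ = 86.945 + 59.160 = 146.105 mcg/mL·h
F = (AUC_ev/D_ev)/(AUC_iv/D_iv) = (146.105/225)/(204.1555/150) = 0.649356/1.36104 = 0.4771

F = 0.477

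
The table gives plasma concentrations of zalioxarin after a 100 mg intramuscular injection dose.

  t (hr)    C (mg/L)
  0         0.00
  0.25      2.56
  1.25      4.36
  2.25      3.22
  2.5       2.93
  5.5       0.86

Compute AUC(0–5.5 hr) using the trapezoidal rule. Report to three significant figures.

AUC = 14.0 mg/L·hr

Trapezoidal AUC_0→5.5:
  [0→0.25]: (0.00+2.56)/2 × 0.25 = 0.32
  [0.25→1.25]: (2.56+4.36)/2 × 1 = 3.46
  [1.25→2.25]: (4.36+3.22)/2 × 1 = 3.79
  [2.25→2.5]: (3.22+2.93)/2 × 0.25 = 0.76875
  [2.5→5.5]: (2.93+0.86)/2 × 3 = 5.685
  Sum = 14.02375 mg/L·hr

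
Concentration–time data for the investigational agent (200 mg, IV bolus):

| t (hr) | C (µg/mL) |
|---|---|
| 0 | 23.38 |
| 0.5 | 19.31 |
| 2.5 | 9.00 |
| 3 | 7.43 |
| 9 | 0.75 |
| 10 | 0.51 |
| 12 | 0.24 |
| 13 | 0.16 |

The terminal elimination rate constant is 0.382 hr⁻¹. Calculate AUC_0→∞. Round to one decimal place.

Trapezoidal AUC_0→13:
  [0→0.5]: (23.38+19.31)/2 × 0.5 = 10.6725
  [0.5→2.5]: (19.31+9.00)/2 × 2 = 28.31
  [2.5→3]: (9.00+7.43)/2 × 0.5 = 4.1075
  [3→9]: (7.43+0.75)/2 × 6 = 24.54
  [9→10]: (0.75+0.51)/2 × 1 = 0.63
  [10→12]: (0.51+0.24)/2 × 2 = 0.75
  [12→13]: (0.24+0.16)/2 × 1 = 0.2
  Sum = 69.21 µg/mL·hr
Extrapolated tail: C_last / k_e = 0.16 / 0.382 = 0.419
AUC_0→∞ = 69.21 + 0.419 = 69.629 µg/mL·hr

AUC = 69.6 µg/mL·hr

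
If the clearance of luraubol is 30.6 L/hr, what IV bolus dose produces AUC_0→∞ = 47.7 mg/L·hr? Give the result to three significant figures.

Dose = 1460 mg

Dose_iv = CL × AUC_0→∞
     = 30.6 × 47.7 = 1459.62 mg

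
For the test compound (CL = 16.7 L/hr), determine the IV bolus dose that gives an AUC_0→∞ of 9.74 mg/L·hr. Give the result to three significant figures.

Dose_iv = CL × AUC_0→∞
     = 16.7 × 9.74 = 162.658 mg

Dose = 163 mg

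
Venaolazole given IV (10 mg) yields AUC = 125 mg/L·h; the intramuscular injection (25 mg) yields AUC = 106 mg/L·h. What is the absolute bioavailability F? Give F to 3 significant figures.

F = (AUC_ev / D_ev) / (AUC_iv / D_iv)
  = (106/25) / (125/10)
  = 4.24 / 12.5 = 0.3392

F = 0.339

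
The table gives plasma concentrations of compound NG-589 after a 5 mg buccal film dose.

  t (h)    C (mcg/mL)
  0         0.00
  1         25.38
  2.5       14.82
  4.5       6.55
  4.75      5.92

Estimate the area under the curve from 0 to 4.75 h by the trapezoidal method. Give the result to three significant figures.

Trapezoidal AUC_0→4.75:
  [0→1]: (0.00+25.38)/2 × 1 = 12.69
  [1→2.5]: (25.38+14.82)/2 × 1.5 = 30.15
  [2.5→4.5]: (14.82+6.55)/2 × 2 = 21.37
  [4.5→4.75]: (6.55+5.92)/2 × 0.25 = 1.55875
  Sum = 65.76875 mcg/mL·h

AUC = 65.8 mcg/mL·h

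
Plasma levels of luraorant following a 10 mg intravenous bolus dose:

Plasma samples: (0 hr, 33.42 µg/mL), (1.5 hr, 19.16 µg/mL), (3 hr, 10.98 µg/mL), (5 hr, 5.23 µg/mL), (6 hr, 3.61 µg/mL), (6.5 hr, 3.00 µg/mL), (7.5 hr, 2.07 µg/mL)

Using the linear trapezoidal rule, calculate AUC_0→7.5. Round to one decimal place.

AUC = 86.9 µg/mL·hr

Trapezoidal AUC_0→7.5:
  [0→1.5]: (33.42+19.16)/2 × 1.5 = 39.435
  [1.5→3]: (19.16+10.98)/2 × 1.5 = 22.605
  [3→5]: (10.98+5.23)/2 × 2 = 16.21
  [5→6]: (5.23+3.61)/2 × 1 = 4.42
  [6→6.5]: (3.61+3.00)/2 × 0.5 = 1.6525
  [6.5→7.5]: (3.00+2.07)/2 × 1 = 2.535
  Sum = 86.8575 µg/mL·hr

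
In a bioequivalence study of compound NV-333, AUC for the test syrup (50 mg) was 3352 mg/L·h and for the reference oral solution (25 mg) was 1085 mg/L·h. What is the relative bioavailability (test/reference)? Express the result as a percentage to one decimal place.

F_rel = 154.5%

F_rel = (AUC_test/D_test) / (AUC_ref/D_ref)
      = (3352/50) / (1085/25)
      = 67.04 / 43.4 = 1.5447 = 154.47%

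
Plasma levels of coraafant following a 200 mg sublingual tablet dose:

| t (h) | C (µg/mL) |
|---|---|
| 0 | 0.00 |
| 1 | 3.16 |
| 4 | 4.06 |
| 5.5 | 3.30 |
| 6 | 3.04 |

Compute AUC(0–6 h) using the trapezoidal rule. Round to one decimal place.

AUC = 19.5 µg/mL·h

Trapezoidal AUC_0→6:
  [0→1]: (0.00+3.16)/2 × 1 = 1.58
  [1→4]: (3.16+4.06)/2 × 3 = 10.83
  [4→5.5]: (4.06+3.30)/2 × 1.5 = 5.52
  [5.5→6]: (3.30+3.04)/2 × 0.5 = 1.585
  Sum = 19.515 µg/mL·h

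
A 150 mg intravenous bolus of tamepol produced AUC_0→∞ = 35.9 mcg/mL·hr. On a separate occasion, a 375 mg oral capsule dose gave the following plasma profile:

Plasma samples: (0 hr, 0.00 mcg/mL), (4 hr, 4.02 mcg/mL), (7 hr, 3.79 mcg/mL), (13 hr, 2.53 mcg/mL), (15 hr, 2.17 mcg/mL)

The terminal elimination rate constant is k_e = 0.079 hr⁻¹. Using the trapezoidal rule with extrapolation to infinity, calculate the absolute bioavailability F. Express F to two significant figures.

Trapezoidal AUC_0→15 (oral capsule):
  [0→4]: (0.00+4.02)/2 × 4 = 8.04
  [4→7]: (4.02+3.79)/2 × 3 = 11.715
  [7→13]: (3.79+2.53)/2 × 6 = 18.96
  [13→15]: (2.53+2.17)/2 × 2 = 4.7
  Sum = 43.415 mcg/mL·hr
Tail: C_last/k_e = 2.17/0.079 = 27.468
AUC_0→∞ (oral capsule) = 43.415 + 27.468 = 70.883 mcg/mL·hr
F = (AUC_ev/D_ev)/(AUC_iv/D_iv) = (70.883/375)/(35.9/150) = 0.189021/0.239333 = 0.7898

F = 0.79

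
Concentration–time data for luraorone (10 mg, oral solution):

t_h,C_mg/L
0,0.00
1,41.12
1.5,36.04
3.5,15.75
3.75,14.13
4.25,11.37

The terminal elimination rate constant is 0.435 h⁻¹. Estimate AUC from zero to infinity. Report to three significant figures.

Trapezoidal AUC_0→4.25:
  [0→1]: (0.00+41.12)/2 × 1 = 20.56
  [1→1.5]: (41.12+36.04)/2 × 0.5 = 19.29
  [1.5→3.5]: (36.04+15.75)/2 × 2 = 51.79
  [3.5→3.75]: (15.75+14.13)/2 × 0.25 = 3.735
  [3.75→4.25]: (14.13+11.37)/2 × 0.5 = 6.375
  Sum = 101.75 mg/L·h
Extrapolated tail: C_last / k_e = 11.37 / 0.435 = 26.138
AUC_0→∞ = 101.75 + 26.138 = 127.888 mg/L·h

AUC = 128 mg/L·h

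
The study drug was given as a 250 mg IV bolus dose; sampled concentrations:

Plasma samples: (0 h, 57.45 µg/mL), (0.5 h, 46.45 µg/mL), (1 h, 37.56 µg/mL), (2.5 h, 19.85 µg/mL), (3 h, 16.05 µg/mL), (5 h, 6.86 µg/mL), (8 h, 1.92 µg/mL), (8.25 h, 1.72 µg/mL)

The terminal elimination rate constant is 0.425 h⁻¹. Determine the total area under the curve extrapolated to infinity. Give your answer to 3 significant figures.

AUC = 140 µg/mL·h

Trapezoidal AUC_0→8.25:
  [0→0.5]: (57.45+46.45)/2 × 0.5 = 25.975
  [0.5→1]: (46.45+37.56)/2 × 0.5 = 21.0025
  [1→2.5]: (37.56+19.85)/2 × 1.5 = 43.0575
  [2.5→3]: (19.85+16.05)/2 × 0.5 = 8.975
  [3→5]: (16.05+6.86)/2 × 2 = 22.91
  [5→8]: (6.86+1.92)/2 × 3 = 13.17
  [8→8.25]: (1.92+1.72)/2 × 0.25 = 0.455
  Sum = 135.545 µg/mL·h
Extrapolated tail: C_last / k_e = 1.72 / 0.425 = 4.047
AUC_0→∞ = 135.545 + 4.047 = 139.592 µg/mL·h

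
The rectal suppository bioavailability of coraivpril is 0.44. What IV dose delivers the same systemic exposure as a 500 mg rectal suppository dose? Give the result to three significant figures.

Systemic exposure from an extravascular dose = F × D_ev, so the equivalent IV dose is F × D_ev.
D_iv = F × D_ev = 0.44 × 500 = 220 mg

D_iv = 220 mg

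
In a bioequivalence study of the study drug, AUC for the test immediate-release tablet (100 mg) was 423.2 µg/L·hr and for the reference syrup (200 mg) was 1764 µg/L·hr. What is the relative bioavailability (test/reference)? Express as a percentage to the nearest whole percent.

F_rel = 48%

F_rel = (AUC_test/D_test) / (AUC_ref/D_ref)
      = (423.2/100) / (1764/200)
      = 4.232 / 8.82 = 0.4798 = 47.98%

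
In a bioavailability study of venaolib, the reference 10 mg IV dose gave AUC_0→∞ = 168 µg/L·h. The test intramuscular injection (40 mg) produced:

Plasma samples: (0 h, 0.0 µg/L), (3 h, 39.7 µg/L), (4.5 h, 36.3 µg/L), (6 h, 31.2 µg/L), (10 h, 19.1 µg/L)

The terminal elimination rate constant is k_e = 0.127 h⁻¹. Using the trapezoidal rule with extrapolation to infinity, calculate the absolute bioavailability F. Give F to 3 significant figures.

Trapezoidal AUC_0→10 (intramuscular injection):
  [0→3]: (0.0+39.7)/2 × 3 = 59.55
  [3→4.5]: (39.7+36.3)/2 × 1.5 = 57.0
  [4.5→6]: (36.3+31.2)/2 × 1.5 = 50.625
  [6→10]: (31.2+19.1)/2 × 4 = 100.6
  Sum = 267.775 µg/L·h
Tail: C_last/k_e = 19.1/0.127 = 150.394
AUC_0→∞ (intramuscular injection) = 267.775 + 150.394 = 418.169 µg/L·h
F = (AUC_ev/D_ev)/(AUC_iv/D_iv) = (418.169/40)/(168/10) = 10.454225/16.8 = 0.6223

F = 0.622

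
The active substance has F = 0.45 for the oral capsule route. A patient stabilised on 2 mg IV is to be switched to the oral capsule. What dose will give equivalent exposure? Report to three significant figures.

For equal systemic exposure: F × D_ev = D_iv
D_ev = D_iv / F = 2 / 0.45 = 4.44444 mg

D_oral = 4.44 mg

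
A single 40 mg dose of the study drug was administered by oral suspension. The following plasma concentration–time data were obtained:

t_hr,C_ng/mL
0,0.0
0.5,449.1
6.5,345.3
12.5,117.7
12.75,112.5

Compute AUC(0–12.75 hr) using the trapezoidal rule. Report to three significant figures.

Trapezoidal AUC_0→12.75:
  [0→0.5]: (0.0+449.1)/2 × 0.5 = 112.275
  [0.5→6.5]: (449.1+345.3)/2 × 6 = 2383.2
  [6.5→12.5]: (345.3+117.7)/2 × 6 = 1389.0
  [12.5→12.75]: (117.7+112.5)/2 × 0.25 = 28.775
  Sum = 3913.25 ng/mL·hr

AUC = 3910 ng/mL·hr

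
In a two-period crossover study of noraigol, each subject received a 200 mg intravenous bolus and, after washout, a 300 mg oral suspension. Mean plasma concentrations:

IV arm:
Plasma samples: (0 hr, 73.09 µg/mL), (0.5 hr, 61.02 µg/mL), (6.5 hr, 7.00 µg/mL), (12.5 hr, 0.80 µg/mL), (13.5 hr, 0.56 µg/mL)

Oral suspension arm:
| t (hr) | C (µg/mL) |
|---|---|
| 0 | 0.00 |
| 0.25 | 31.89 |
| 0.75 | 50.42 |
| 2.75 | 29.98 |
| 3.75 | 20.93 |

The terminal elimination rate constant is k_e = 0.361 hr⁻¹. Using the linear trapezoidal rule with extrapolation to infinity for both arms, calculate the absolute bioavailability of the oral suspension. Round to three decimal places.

Trapezoidal AUC_0→13.5 (IV):
  [0→0.5]: (73.09+61.02)/2 × 0.5 = 33.5275
  [0.5→6.5]: (61.02+7.00)/2 × 6 = 204.06
  [6.5→12.5]: (7.00+0.80)/2 × 6 = 23.4
  [12.5→13.5]: (0.80+0.56)/2 × 1 = 0.68
  Sum = 261.6675 µg/mL·hr
IV tail: 0.56/0.361 = 1.551; AUC_iv,0→∞ = 261.6675 + 1.551 = 263.2185 µg/mL·hr
Trapezoidal AUC_0→3.75 (oral suspension):
  [0→0.25]: (0.00+31.89)/2 × 0.25 = 3.98625
  [0.25→0.75]: (31.89+50.42)/2 × 0.5 = 20.5775
  [0.75→2.75]: (50.42+29.98)/2 × 2 = 80.4
  [2.75→3.75]: (29.98+20.93)/2 × 1 = 25.455
  Sum = 130.41875 µg/mL·hr
oral suspension tail: 20.93/0.361 = 57.978; AUC_ev,0→∞ = 130.41875 + 57.978 = 188.39675 µg/mL·hr
F = (AUC_ev/D_ev)/(AUC_iv/D_iv) = (188.39675/300)/(263.2185/200) = 0.627989/1.3160925 = 0.4772

F = 0.477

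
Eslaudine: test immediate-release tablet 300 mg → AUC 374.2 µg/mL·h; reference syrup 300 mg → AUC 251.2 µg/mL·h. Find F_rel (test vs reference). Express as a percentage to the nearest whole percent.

F_rel = (AUC_test/D_test) / (AUC_ref/D_ref)
      = (374.2/300) / (251.2/300)
      = 1.24733 / 0.837333 = 1.4896 = 148.96%

F_rel = 149%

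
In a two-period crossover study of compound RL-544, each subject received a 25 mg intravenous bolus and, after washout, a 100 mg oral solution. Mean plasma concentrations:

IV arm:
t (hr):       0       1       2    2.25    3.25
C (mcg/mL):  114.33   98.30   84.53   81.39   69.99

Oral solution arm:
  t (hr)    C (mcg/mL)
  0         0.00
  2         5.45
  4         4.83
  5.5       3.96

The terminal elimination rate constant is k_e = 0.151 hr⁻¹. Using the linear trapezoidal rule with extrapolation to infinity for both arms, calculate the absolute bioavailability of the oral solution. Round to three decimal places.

Trapezoidal AUC_0→3.25 (IV):
  [0→1]: (114.33+98.30)/2 × 1 = 106.315
  [1→2]: (98.30+84.53)/2 × 1 = 91.415
  [2→2.25]: (84.53+81.39)/2 × 0.25 = 20.74
  [2.25→3.25]: (81.39+69.99)/2 × 1 = 75.69
  Sum = 294.16 mcg/mL·hr
IV tail: 69.99/0.151 = 463.510; AUC_iv,0→∞ = 294.16 + 463.510 = 757.67 mcg/mL·hr
Trapezoidal AUC_0→5.5 (oral solution):
  [0→2]: (0.00+5.45)/2 × 2 = 5.45
  [2→4]: (5.45+4.83)/2 × 2 = 10.28
  [4→5.5]: (4.83+3.96)/2 × 1.5 = 6.5925
  Sum = 22.3225 mcg/mL·hr
oral solution tail: 3.96/0.151 = 26.225; AUC_ev,0→∞ = 22.3225 + 26.225 = 48.5475 mcg/mL·hr
F = (AUC_ev/D_ev)/(AUC_iv/D_iv) = (48.5475/100)/(757.67/25) = 0.485475/30.3068 = 0.0160

F = 0.016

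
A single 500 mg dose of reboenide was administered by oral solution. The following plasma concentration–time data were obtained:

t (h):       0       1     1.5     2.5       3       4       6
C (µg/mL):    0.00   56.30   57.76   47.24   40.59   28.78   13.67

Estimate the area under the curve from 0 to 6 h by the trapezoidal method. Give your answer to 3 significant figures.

Trapezoidal AUC_0→6:
  [0→1]: (0.00+56.30)/2 × 1 = 28.15
  [1→1.5]: (56.30+57.76)/2 × 0.5 = 28.515
  [1.5→2.5]: (57.76+47.24)/2 × 1 = 52.5
  [2.5→3]: (47.24+40.59)/2 × 0.5 = 21.9575
  [3→4]: (40.59+28.78)/2 × 1 = 34.685
  [4→6]: (28.78+13.67)/2 × 2 = 42.45
  Sum = 208.2575 µg/mL·h

AUC = 208 µg/mL·h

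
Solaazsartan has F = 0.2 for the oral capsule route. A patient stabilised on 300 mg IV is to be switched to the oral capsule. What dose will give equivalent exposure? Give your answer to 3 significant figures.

For equal systemic exposure: F × D_ev = D_iv
D_ev = D_iv / F = 300 / 0.2 = 1500 mg

D_oral = 1500 mg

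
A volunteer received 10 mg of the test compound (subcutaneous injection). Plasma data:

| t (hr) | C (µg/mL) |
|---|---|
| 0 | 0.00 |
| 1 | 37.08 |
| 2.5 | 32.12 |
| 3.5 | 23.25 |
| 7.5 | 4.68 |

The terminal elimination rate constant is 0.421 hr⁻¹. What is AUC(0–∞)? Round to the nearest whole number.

AUC = 165 µg/mL·hr

Trapezoidal AUC_0→7.5:
  [0→1]: (0.00+37.08)/2 × 1 = 18.54
  [1→2.5]: (37.08+32.12)/2 × 1.5 = 51.9
  [2.5→3.5]: (32.12+23.25)/2 × 1 = 27.685
  [3.5→7.5]: (23.25+4.68)/2 × 4 = 55.86
  Sum = 153.985 µg/mL·hr
Extrapolated tail: C_last / k_e = 4.68 / 0.421 = 11.116
AUC_0→∞ = 153.985 + 11.116 = 165.101 µg/mL·hr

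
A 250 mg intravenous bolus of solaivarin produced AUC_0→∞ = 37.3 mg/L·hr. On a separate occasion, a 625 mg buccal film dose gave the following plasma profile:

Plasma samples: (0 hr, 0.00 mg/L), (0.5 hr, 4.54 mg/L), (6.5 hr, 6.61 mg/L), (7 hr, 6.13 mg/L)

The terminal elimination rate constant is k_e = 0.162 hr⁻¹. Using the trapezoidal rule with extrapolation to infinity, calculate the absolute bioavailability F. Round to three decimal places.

F = 0.811

Trapezoidal AUC_0→7 (buccal film):
  [0→0.5]: (0.00+4.54)/2 × 0.5 = 1.135
  [0.5→6.5]: (4.54+6.61)/2 × 6 = 33.45
  [6.5→7]: (6.61+6.13)/2 × 0.5 = 3.185
  Sum = 37.77 mg/L·hr
Tail: C_last/k_e = 6.13/0.162 = 37.840
AUC_0→∞ (buccal film) = 37.77 + 37.840 = 75.61 mg/L·hr
F = (AUC_ev/D_ev)/(AUC_iv/D_iv) = (75.61/625)/(37.3/250) = 0.120976/0.1492 = 0.8108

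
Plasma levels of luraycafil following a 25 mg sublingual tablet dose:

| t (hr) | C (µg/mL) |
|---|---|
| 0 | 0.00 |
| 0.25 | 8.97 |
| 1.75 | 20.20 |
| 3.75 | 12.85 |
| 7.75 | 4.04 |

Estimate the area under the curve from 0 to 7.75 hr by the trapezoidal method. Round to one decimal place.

AUC = 89.8 µg/mL·hr

Trapezoidal AUC_0→7.75:
  [0→0.25]: (0.00+8.97)/2 × 0.25 = 1.12125
  [0.25→1.75]: (8.97+20.20)/2 × 1.5 = 21.8775
  [1.75→3.75]: (20.20+12.85)/2 × 2 = 33.05
  [3.75→7.75]: (12.85+4.04)/2 × 4 = 33.78
  Sum = 89.82875 µg/mL·hr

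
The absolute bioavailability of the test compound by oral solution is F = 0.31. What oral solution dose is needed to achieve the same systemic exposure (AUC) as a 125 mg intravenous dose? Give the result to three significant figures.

D_oral = 403 mg

For equal systemic exposure: F × D_ev = D_iv
D_ev = D_iv / F = 125 / 0.31 = 403.226 mg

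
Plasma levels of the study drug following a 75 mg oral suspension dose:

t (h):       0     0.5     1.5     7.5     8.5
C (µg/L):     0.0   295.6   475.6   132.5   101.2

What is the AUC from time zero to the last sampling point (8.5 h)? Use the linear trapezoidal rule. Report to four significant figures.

Trapezoidal AUC_0→8.5:
  [0→0.5]: (0.0+295.6)/2 × 0.5 = 73.9
  [0.5→1.5]: (295.6+475.6)/2 × 1 = 385.6
  [1.5→7.5]: (475.6+132.5)/2 × 6 = 1824.3
  [7.5→8.5]: (132.5+101.2)/2 × 1 = 116.85
  Sum = 2400.65 µg/L·h

AUC = 2401 µg/L·h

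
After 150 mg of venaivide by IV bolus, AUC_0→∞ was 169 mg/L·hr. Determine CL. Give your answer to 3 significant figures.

CL = 0.888 L/hr

CL = Dose_iv / AUC_0→∞
   = 150 / 169 = 0.887574 L/hr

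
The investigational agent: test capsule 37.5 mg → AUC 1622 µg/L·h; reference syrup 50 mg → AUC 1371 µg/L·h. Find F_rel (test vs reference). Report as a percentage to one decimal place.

F_rel = (AUC_test/D_test) / (AUC_ref/D_ref)
      = (1622/37.5) / (1371/50)
      = 43.2533 / 27.42 = 1.5774 = 157.74%

F_rel = 157.7%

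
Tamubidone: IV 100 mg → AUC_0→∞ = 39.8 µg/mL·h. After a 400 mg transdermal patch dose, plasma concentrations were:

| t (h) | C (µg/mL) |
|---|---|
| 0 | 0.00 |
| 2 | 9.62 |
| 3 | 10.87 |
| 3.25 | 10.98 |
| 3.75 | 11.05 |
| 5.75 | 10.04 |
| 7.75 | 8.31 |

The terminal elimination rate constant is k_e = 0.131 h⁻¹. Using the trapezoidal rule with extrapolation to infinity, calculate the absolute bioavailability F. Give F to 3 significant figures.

Trapezoidal AUC_0→7.75 (transdermal patch):
  [0→2]: (0.00+9.62)/2 × 2 = 9.62
  [2→3]: (9.62+10.87)/2 × 1 = 10.245
  [3→3.25]: (10.87+10.98)/2 × 0.25 = 2.73125
  [3.25→3.75]: (10.98+11.05)/2 × 0.5 = 5.5075
  [3.75→5.75]: (11.05+10.04)/2 × 2 = 21.09
  [5.75→7.75]: (10.04+8.31)/2 × 2 = 18.35
  Sum = 67.54375 µg/mL·h
Tail: C_last/k_e = 8.31/0.131 = 63.435
AUC_0→∞ (transdermal patch) = 67.54375 + 63.435 = 130.97875 µg/mL·h
F = (AUC_ev/D_ev)/(AUC_iv/D_iv) = (130.97875/400)/(39.8/100) = 0.327447/0.398 = 0.8227

F = 0.823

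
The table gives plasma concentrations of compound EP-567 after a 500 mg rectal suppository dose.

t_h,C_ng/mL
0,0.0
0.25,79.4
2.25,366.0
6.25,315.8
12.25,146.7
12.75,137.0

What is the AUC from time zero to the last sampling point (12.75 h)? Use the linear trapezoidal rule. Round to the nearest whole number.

AUC = 3277 ng/mL·h

Trapezoidal AUC_0→12.75:
  [0→0.25]: (0.0+79.4)/2 × 0.25 = 9.925
  [0.25→2.25]: (79.4+366.0)/2 × 2 = 445.4
  [2.25→6.25]: (366.0+315.8)/2 × 4 = 1363.6
  [6.25→12.25]: (315.8+146.7)/2 × 6 = 1387.5
  [12.25→12.75]: (146.7+137.0)/2 × 0.5 = 70.925
  Sum = 3277.35 ng/mL·h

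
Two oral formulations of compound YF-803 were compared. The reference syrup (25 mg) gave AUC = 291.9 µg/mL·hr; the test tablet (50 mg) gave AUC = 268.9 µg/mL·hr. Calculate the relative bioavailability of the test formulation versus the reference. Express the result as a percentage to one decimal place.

F_rel = (AUC_test/D_test) / (AUC_ref/D_ref)
      = (268.9/50) / (291.9/25)
      = 5.378 / 11.676 = 0.4606 = 46.06%

F_rel = 46.1%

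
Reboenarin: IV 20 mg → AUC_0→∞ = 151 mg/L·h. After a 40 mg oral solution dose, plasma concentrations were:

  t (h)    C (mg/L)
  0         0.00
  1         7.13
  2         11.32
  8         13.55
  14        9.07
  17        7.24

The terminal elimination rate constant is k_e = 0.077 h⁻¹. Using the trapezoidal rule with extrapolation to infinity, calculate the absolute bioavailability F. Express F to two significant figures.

Trapezoidal AUC_0→17 (oral solution):
  [0→1]: (0.00+7.13)/2 × 1 = 3.565
  [1→2]: (7.13+11.32)/2 × 1 = 9.225
  [2→8]: (11.32+13.55)/2 × 6 = 74.61
  [8→14]: (13.55+9.07)/2 × 6 = 67.86
  [14→17]: (9.07+7.24)/2 × 3 = 24.465
  Sum = 179.725 mg/L·h
Tail: C_last/k_e = 7.24/0.077 = 94.026
AUC_0→∞ (oral solution) = 179.725 + 94.026 = 273.751 mg/L·h
F = (AUC_ev/D_ev)/(AUC_iv/D_iv) = (273.751/40)/(151/20) = 6.843775/7.55 = 0.9065

F = 0.91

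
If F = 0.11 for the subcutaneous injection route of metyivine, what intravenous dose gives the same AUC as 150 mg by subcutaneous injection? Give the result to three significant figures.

D_iv = 16.5 mg

Systemic exposure from an extravascular dose = F × D_ev, so the equivalent IV dose is F × D_ev.
D_iv = F × D_ev = 0.11 × 150 = 16.5 mg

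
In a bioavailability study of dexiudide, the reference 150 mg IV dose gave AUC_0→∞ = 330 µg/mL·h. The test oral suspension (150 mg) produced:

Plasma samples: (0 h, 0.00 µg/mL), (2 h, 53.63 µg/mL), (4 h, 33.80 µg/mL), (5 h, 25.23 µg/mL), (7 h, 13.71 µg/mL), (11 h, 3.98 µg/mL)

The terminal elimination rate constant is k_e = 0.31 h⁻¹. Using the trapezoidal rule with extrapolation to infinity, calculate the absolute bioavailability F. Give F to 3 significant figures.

F = 0.781

Trapezoidal AUC_0→11 (oral suspension):
  [0→2]: (0.00+53.63)/2 × 2 = 53.63
  [2→4]: (53.63+33.80)/2 × 2 = 87.43
  [4→5]: (33.80+25.23)/2 × 1 = 29.515
  [5→7]: (25.23+13.71)/2 × 2 = 38.94
  [7→11]: (13.71+3.98)/2 × 4 = 35.38
  Sum = 244.895 µg/mL·h
Tail: C_last/k_e = 3.98/0.31 = 12.839
AUC_0→∞ (oral suspension) = 244.895 + 12.839 = 257.734 µg/mL·h
F = (AUC_ev/D_ev)/(AUC_iv/D_iv) = (257.734/150)/(330/150) = 1.71823/2.2 = 0.7810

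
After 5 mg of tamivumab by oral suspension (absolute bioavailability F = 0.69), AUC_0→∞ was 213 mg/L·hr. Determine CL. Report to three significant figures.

CL = F × Dose / AUC_0→∞
   = 0.69 × 5 / 213 = 0.0161972 L/hr

CL = 0.0162 L/hr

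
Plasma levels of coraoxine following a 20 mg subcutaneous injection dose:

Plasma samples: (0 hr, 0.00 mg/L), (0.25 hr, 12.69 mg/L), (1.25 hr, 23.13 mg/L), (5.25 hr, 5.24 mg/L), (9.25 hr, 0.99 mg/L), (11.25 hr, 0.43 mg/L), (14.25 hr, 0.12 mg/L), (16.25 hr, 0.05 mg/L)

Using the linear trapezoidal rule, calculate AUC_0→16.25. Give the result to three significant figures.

AUC = 91.1 mg/L·hr

Trapezoidal AUC_0→16.25:
  [0→0.25]: (0.00+12.69)/2 × 0.25 = 1.58625
  [0.25→1.25]: (12.69+23.13)/2 × 1 = 17.91
  [1.25→5.25]: (23.13+5.24)/2 × 4 = 56.74
  [5.25→9.25]: (5.24+0.99)/2 × 4 = 12.46
  [9.25→11.25]: (0.99+0.43)/2 × 2 = 1.42
  [11.25→14.25]: (0.43+0.12)/2 × 3 = 0.825
  [14.25→16.25]: (0.12+0.05)/2 × 2 = 0.17
  Sum = 91.11125 mg/L·hr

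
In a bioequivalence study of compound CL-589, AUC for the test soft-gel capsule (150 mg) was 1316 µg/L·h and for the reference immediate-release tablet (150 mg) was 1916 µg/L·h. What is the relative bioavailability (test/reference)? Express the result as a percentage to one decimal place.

F_rel = 68.7%

F_rel = (AUC_test/D_test) / (AUC_ref/D_ref)
      = (1316/150) / (1916/150)
      = 8.77333 / 12.7733 = 0.6868 = 68.68%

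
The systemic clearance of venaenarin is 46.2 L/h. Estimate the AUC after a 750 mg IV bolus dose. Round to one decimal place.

AUC = 16.2 mg/L·h

AUC_0→∞ = Dose_iv / CL
        = 750 / 46.2 = 16.2338 mg/L·h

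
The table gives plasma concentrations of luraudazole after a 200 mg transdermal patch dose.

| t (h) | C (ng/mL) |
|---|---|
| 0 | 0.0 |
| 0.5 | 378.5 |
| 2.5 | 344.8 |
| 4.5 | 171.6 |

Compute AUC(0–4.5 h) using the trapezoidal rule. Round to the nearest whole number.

AUC = 1334 ng/mL·h

Trapezoidal AUC_0→4.5:
  [0→0.5]: (0.0+378.5)/2 × 0.5 = 94.625
  [0.5→2.5]: (378.5+344.8)/2 × 2 = 723.3
  [2.5→4.5]: (344.8+171.6)/2 × 2 = 516.4
  Sum = 1334.325 ng/mL·h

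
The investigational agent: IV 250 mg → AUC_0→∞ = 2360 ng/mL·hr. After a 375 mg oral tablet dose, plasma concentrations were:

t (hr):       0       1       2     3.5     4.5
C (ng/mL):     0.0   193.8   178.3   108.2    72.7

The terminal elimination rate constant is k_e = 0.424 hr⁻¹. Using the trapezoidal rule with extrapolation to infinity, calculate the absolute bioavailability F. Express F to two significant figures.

F = 0.21

Trapezoidal AUC_0→4.5 (oral tablet):
  [0→1]: (0.0+193.8)/2 × 1 = 96.9
  [1→2]: (193.8+178.3)/2 × 1 = 186.05
  [2→3.5]: (178.3+108.2)/2 × 1.5 = 214.875
  [3.5→4.5]: (108.2+72.7)/2 × 1 = 90.45
  Sum = 588.275 ng/mL·hr
Tail: C_last/k_e = 72.7/0.424 = 171.462
AUC_0→∞ (oral tablet) = 588.275 + 171.462 = 759.737 ng/mL·hr
F = (AUC_ev/D_ev)/(AUC_iv/D_iv) = (759.737/375)/(2360/250) = 2.02597/9.44 = 0.2146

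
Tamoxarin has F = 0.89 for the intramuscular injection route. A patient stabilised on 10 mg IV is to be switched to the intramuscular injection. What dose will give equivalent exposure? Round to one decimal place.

D_intramuscular = 11.2 mg

For equal systemic exposure: F × D_ev = D_iv
D_ev = D_iv / F = 10 / 0.89 = 11.236 mg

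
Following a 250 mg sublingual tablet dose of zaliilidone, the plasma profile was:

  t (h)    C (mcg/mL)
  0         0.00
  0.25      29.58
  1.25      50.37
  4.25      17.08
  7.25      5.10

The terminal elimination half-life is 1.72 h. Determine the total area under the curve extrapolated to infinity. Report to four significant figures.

Trapezoidal AUC_0→7.25:
  [0→0.25]: (0.00+29.58)/2 × 0.25 = 3.6975
  [0.25→1.25]: (29.58+50.37)/2 × 1 = 39.975
  [1.25→4.25]: (50.37+17.08)/2 × 3 = 101.175
  [4.25→7.25]: (17.08+5.10)/2 × 3 = 33.27
  Sum = 178.1175 mcg/mL·h
k_e = ln2 / t½ = 0.693147 / 1.72 = 0.4030 h^-1
Extrapolated tail: C_last / k_e = 5.10 / 0.403 = 12.655
AUC_0→∞ = 178.1175 + 12.655 = 190.7725 mcg/mL·h

AUC = 190.8 mcg/mL·h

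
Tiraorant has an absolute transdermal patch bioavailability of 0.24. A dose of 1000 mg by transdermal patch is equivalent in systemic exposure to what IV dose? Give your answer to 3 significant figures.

Systemic exposure from an extravascular dose = F × D_ev, so the equivalent IV dose is F × D_ev.
D_iv = F × D_ev = 0.24 × 1000 = 240 mg

D_iv = 240 mg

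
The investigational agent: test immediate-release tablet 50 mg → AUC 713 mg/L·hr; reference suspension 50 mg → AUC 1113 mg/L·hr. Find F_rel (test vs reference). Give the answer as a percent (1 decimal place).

F_rel = (AUC_test/D_test) / (AUC_ref/D_ref)
      = (713/50) / (1113/50)
      = 14.26 / 22.26 = 0.6406 = 64.06%

F_rel = 64.1%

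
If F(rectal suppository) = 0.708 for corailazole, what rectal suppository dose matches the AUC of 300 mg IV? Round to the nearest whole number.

For equal systemic exposure: F × D_ev = D_iv
D_ev = D_iv / F = 300 / 0.708 = 423.729 mg

D_rectal = 424 mg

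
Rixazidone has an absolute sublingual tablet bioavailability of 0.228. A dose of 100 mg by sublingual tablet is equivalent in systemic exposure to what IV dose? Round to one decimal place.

Systemic exposure from an extravascular dose = F × D_ev, so the equivalent IV dose is F × D_ev.
D_iv = F × D_ev = 0.228 × 100 = 22.8 mg

D_iv = 22.8 mg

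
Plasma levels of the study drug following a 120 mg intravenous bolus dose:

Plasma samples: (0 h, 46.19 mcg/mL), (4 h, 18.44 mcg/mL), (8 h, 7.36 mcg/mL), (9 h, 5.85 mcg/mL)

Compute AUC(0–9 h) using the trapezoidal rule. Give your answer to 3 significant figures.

Trapezoidal AUC_0→9:
  [0→4]: (46.19+18.44)/2 × 4 = 129.26
  [4→8]: (18.44+7.36)/2 × 4 = 51.6
  [8→9]: (7.36+5.85)/2 × 1 = 6.605
  Sum = 187.465 mcg/mL·h

AUC = 187 mcg/mL·h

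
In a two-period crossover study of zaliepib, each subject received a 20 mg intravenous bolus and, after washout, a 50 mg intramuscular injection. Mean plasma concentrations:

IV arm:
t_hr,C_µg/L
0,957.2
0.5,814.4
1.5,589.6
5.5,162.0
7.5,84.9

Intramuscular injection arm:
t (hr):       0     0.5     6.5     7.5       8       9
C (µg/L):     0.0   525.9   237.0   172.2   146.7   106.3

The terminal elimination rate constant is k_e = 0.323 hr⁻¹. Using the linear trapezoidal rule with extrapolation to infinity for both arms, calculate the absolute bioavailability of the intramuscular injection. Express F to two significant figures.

F = 0.40

Trapezoidal AUC_0→7.5 (IV):
  [0→0.5]: (957.2+814.4)/2 × 0.5 = 442.9
  [0.5→1.5]: (814.4+589.6)/2 × 1 = 702.0
  [1.5→5.5]: (589.6+162.0)/2 × 4 = 1503.2
  [5.5→7.5]: (162.0+84.9)/2 × 2 = 246.9
  Sum = 2895.0 µg/L·hr
IV tail: 84.9/0.323 = 262.848; AUC_iv,0→∞ = 2895.0 + 262.848 = 3157.848 µg/L·hr
Trapezoidal AUC_0→9 (intramuscular injection):
  [0→0.5]: (0.0+525.9)/2 × 0.5 = 131.475
  [0.5→6.5]: (525.9+237.0)/2 × 6 = 2288.7
  [6.5→7.5]: (237.0+172.2)/2 × 1 = 204.6
  [7.5→8]: (172.2+146.7)/2 × 0.5 = 79.725
  [8→9]: (146.7+106.3)/2 × 1 = 126.5
  Sum = 2831.0 µg/L·hr
intramuscular injection tail: 106.3/0.323 = 329.102; AUC_ev,0→∞ = 2831.0 + 329.102 = 3160.102 µg/L·hr
F = (AUC_ev/D_ev)/(AUC_iv/D_iv) = (3160.102/50)/(3157.848/20) = 63.20204/157.8924 = 0.4003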